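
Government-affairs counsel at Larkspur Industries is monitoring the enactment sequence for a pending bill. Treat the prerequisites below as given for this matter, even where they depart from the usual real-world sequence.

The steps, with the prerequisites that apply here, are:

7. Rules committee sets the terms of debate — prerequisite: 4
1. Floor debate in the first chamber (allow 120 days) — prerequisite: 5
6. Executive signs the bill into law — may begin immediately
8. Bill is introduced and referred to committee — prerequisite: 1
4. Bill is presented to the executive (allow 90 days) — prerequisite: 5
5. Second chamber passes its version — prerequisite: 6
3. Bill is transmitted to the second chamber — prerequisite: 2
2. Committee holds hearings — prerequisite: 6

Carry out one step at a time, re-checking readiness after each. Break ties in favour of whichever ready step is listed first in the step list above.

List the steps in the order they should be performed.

6 → 5 → 1 → 8 → 4 → 7 → 2 → 3

Only 6 has no prerequisites, so it is first.
Now 5 and 2 have their prerequisites met. 5 is listed earlier, so 5 next.
1 and 4 now also ready, so the ready set is {1, 4, 2}; 1 is listed earlier → 1.
Now 8, 4 and 2 have their prerequisites met. 8 is listed earlier, so 8 next.
Now 4 and 2 have their prerequisites met. 4 is listed earlier, so 4 next.
Ready: 7 and 2. 7 is listed earlier → 7.
2 is the only step now ready → 2.
Next only 3 has its prerequisites met → 3.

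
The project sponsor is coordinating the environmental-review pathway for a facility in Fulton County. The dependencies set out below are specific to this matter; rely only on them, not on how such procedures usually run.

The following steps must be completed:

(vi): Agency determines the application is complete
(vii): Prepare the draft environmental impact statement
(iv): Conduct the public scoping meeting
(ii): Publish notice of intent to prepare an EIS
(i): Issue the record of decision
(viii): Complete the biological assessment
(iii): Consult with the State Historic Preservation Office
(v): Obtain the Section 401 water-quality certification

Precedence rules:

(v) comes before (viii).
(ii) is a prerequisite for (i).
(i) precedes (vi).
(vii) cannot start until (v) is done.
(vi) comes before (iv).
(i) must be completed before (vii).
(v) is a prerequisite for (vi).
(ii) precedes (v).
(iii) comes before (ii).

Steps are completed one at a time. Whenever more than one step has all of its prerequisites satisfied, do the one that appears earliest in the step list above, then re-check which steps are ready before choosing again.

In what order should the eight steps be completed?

Only (iii) has no prerequisites, so it is first.
(ii) is the only step now ready → (ii).
(i) and (v) are both available; (i) is listed earlier → (i).
(v) needed (ii), now all done → (v).
Ready: (vi), (vii) and (viii). (vi) is listed earlier → (vi).
(vii), (iv) and (viii) are all available; (vii) is listed earlier → (vii).
(iv) and (viii) are both available; (iv) is listed earlier → (iv).
(viii) is the only step now ready → (viii).

(iii), (ii), (i), (v), (vi), (vii), (iv), (viii)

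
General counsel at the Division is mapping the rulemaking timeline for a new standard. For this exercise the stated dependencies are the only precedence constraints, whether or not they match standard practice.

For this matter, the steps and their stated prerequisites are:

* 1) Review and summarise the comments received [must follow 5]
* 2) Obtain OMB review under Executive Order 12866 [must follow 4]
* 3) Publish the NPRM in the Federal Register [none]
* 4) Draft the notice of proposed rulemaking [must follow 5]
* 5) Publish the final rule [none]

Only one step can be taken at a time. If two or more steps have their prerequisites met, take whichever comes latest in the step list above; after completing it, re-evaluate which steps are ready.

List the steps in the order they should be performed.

5 4 3 2 1

5 and 3 have no prerequisites; 5 is listed later, so 5 is first.
4 and 1 now also ready, so the ready set is {4, 3, 1}; 4 is listed later → 4.
Ready: 3, 2 and 1. 3 is listed later → 3.
2 and 1 are both available; 2 is listed later → 2.
1 needed 5, now all done → 1.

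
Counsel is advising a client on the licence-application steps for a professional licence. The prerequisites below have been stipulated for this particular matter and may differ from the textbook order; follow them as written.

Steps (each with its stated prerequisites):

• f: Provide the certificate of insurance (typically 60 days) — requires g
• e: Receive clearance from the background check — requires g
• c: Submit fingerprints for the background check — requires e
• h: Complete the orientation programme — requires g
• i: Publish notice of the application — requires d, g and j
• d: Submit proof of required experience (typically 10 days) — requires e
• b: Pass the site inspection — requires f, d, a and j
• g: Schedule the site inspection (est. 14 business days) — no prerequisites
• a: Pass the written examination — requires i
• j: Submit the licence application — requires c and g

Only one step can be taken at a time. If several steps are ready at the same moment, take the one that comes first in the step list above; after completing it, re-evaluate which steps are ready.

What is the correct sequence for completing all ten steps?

g f e c h d j i a b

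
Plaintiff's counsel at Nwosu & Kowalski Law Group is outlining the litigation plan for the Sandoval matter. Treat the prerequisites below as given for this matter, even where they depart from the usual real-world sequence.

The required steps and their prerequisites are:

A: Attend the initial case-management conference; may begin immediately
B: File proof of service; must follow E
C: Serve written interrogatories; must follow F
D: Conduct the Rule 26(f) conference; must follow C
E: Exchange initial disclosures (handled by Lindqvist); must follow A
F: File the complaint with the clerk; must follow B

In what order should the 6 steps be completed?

A, E, B, F, C, D

A has no prerequisites → A first.
That leaves E as the only ready step → E.
Next only B has its prerequisites met → B.
F needed B, now all done → F.
C needed F, now all done → C.
D needed C, now all done → D.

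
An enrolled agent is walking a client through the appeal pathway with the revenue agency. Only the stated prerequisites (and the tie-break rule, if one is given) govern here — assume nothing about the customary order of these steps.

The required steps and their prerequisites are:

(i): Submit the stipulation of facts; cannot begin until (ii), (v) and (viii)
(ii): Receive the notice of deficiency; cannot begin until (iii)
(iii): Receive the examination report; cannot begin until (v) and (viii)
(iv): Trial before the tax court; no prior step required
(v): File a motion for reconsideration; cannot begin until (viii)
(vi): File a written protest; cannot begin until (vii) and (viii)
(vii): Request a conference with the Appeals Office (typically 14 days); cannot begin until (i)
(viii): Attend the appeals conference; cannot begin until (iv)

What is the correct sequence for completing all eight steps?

(iv), (viii), (v), (iii), (ii), (i), (vii), (vi)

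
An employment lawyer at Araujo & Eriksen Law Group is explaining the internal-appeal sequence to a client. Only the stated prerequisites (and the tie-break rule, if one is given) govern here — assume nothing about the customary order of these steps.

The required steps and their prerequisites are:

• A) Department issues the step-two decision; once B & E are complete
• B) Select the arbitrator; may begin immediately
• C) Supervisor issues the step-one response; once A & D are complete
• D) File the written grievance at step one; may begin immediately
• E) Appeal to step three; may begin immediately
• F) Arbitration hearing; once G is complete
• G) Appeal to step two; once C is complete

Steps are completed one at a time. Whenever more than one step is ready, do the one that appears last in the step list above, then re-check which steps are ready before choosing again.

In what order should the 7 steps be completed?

E D B A C G F

Nothing is required for E, D and B. E is listed later → E first.
D and B are both available; D is listed later → D.
B is the only step now ready → B.
A is the only step now ready → A.
Next only C has its prerequisites met → C.
G needed C, now all done → G.
Next only F has its prerequisites met → F.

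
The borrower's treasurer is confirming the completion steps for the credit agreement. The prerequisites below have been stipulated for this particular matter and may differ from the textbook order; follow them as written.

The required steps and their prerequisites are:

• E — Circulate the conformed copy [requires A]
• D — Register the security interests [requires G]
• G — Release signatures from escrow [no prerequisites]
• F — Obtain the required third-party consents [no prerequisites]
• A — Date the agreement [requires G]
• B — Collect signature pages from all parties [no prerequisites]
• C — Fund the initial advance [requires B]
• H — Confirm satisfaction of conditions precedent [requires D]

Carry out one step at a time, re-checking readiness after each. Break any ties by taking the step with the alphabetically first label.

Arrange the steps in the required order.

B C F G A D E H

B, F and G have no prerequisites; B has the earlier label, so B is first.
C now also ready, so the ready set is {C, F, G}; C has the earlier label → C.
Now F and G have their prerequisites met. F has the earlier label, so F next.
Next only G has its prerequisites met → G.
A and D are both available; A has the earlier label → A.
Now D and E have their prerequisites met. D has the earlier label, so D next.
Now E and H have their prerequisites met. E has the earlier label, so E next.
That leaves H as the only ready step → H.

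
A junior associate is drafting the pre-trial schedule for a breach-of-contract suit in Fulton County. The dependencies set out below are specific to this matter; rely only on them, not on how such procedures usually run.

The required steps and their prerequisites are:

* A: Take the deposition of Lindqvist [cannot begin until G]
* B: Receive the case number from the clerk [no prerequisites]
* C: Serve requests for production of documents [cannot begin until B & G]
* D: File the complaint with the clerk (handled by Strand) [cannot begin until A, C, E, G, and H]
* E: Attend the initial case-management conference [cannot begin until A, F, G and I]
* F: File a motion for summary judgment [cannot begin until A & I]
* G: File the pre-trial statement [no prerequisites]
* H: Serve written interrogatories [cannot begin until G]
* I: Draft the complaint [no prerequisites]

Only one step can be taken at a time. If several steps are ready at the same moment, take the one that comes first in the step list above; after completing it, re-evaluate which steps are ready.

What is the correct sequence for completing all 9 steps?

B, G, A, C, H, I, F, E, D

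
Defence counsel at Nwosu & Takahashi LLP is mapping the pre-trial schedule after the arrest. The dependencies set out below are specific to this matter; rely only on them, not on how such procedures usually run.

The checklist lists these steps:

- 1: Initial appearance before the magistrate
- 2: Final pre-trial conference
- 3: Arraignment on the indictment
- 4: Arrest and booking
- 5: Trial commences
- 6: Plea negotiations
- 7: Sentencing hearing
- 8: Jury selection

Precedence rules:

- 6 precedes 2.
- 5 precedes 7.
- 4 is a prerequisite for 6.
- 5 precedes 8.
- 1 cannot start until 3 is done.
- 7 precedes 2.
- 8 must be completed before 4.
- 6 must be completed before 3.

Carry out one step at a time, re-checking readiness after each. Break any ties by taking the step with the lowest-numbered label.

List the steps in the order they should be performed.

5 → 7 → 8 → 4 → 6 → 2 → 3 → 1

5 has no prerequisites → 5 first.
Now 7 and 8 have their prerequisites met. 7 has the earlier label, so 7 next.
That leaves 8 as the only ready step → 8.
Next only 4 has its prerequisites met → 4.
6 is the only step now ready → 6.
Ready: 2 and 3. 2 has the earlier label → 2.
3 is the only step now ready → 3.
Next only 1 has its prerequisites met → 1.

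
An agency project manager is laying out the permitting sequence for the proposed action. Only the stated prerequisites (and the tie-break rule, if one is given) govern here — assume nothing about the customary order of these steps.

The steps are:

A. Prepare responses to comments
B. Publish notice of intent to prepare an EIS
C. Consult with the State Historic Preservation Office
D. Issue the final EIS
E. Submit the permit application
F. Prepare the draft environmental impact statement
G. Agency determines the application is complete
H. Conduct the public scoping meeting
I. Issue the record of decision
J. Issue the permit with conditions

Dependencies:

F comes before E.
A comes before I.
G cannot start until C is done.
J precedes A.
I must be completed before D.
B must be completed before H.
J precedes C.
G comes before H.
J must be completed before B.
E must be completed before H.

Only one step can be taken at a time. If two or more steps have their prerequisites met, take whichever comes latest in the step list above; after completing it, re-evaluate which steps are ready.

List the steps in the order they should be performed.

J F E C G B H A I D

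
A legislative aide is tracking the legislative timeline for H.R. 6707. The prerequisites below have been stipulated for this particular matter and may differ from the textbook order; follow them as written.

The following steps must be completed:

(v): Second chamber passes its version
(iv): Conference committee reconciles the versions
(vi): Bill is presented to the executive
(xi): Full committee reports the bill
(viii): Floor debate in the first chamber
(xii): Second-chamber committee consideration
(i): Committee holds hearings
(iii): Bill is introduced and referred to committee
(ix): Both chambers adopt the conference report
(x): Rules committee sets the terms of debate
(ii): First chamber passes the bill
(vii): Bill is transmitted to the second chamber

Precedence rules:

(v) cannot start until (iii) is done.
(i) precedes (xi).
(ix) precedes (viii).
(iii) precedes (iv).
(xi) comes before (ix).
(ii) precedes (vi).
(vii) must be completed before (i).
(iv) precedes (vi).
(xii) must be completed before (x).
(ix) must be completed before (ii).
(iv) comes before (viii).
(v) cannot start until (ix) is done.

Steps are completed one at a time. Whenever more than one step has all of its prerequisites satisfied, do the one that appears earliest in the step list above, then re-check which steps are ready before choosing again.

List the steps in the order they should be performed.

(xii), (iii), (iv), (x), (vii), (i), (xi), (ix), (v), (viii), (ii), (vi)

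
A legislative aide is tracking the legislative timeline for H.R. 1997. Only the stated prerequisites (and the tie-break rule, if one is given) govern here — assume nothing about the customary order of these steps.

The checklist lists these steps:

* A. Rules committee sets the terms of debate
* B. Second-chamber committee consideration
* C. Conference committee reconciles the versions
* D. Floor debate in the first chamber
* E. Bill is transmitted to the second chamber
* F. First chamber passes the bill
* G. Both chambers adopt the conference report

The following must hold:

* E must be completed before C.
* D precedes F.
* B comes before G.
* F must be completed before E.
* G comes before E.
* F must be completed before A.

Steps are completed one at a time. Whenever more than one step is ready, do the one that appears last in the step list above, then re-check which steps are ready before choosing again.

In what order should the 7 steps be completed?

D, F, B, G, E, C, A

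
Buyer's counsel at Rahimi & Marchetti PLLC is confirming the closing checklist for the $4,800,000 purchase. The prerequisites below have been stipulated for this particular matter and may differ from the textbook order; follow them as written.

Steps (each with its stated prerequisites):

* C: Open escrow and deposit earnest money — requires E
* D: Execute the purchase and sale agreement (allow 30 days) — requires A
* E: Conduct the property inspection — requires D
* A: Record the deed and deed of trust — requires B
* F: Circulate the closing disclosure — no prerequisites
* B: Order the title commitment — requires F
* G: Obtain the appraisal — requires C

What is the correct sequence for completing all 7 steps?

F, B, A, D, E, C, G

F has no prerequisites → F first.
B is the only step now ready → B.
That leaves A as the only ready step → A.
Next only D has its prerequisites met → D.
Next only E has its prerequisites met → E.
C is the only step now ready → C.
Next only G has its prerequisites met → G.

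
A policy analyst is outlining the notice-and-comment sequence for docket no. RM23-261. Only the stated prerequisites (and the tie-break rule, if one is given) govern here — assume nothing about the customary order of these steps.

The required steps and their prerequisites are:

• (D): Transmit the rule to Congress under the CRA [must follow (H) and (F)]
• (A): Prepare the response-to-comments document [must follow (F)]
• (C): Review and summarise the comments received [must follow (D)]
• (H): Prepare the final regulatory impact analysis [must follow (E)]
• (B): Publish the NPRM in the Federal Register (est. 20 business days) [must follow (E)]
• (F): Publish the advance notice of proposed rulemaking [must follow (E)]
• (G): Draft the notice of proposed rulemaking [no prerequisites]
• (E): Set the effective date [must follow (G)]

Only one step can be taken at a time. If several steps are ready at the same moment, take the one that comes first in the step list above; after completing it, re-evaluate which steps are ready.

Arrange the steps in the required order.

(G) has no prerequisites → (G) first.
(E) is the only step now ready → (E).
Now (H), (B) and (F) have their prerequisites met. (H) is listed earlier, so (H) next.
Now (B) and (F) have their prerequisites met. (B) is listed earlier, so (B) next.
(F) is the only step now ready → (F).
Ready: (D) and (A). (D) is listed earlier → (D).
Now (A) and (C) have their prerequisites met. (A) is listed earlier, so (A) next.
Next only (C) has its prerequisites met → (C).

(G), (E), (H), (B), (F), (D), (A), (C)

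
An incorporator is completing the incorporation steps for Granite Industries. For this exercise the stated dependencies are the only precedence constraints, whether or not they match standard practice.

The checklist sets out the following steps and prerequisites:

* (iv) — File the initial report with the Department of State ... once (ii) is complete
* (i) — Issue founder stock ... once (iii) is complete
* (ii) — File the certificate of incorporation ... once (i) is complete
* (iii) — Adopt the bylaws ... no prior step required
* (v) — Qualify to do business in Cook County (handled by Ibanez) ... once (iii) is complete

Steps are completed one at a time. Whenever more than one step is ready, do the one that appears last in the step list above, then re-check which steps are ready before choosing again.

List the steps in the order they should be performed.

(iii) has no prerequisites → (iii) first.
Now (v) and (i) have their prerequisites met. (v) is listed later, so (v) next.
That leaves (i) as the only ready step → (i).
Next only (ii) has its prerequisites met → (ii).
(iv) needed (ii), now all done → (iv).

(iii) → (v) → (i) → (ii) → (iv)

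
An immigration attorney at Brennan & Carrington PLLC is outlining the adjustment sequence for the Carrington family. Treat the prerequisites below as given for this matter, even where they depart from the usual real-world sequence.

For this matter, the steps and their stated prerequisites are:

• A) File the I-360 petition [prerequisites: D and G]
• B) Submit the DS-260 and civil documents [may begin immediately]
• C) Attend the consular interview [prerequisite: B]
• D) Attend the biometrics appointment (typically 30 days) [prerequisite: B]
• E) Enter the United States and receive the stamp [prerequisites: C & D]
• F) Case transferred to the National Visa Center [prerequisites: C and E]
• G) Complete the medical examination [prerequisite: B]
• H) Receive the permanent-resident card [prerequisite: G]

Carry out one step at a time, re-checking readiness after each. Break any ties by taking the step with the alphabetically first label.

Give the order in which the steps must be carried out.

B → C → D → E → F → G → A → H

Only B has no prerequisites, so it is first.
Ready: C, D and G. C has the earlier label → C.
Now D and G have their prerequisites met. D has the earlier label, so D next.
E and G are both available; E has the earlier label → E.
F now also ready, so the ready set is {F, G}; F has the earlier label → F.
G needed B, now all done → G.
A and H are both available; A has the earlier label → A.
H is the only step now ready → H.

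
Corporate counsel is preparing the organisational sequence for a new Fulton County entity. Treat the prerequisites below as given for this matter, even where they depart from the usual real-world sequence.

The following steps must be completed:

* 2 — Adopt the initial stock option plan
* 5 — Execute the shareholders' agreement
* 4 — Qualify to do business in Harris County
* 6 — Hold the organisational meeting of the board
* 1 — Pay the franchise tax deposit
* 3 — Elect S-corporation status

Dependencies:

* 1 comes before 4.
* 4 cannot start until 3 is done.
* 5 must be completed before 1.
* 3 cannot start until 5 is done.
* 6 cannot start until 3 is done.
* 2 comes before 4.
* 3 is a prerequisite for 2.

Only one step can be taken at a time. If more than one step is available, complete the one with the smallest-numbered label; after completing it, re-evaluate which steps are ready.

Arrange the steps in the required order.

5, 1, 3, 2, 4, 6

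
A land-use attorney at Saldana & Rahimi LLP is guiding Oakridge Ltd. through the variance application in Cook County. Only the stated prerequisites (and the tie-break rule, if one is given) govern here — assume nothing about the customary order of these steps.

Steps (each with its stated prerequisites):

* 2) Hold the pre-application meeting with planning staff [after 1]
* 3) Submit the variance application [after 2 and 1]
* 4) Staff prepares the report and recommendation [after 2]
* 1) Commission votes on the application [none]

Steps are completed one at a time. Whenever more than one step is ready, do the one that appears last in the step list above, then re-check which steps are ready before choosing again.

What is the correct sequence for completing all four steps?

1, 2, 4, 3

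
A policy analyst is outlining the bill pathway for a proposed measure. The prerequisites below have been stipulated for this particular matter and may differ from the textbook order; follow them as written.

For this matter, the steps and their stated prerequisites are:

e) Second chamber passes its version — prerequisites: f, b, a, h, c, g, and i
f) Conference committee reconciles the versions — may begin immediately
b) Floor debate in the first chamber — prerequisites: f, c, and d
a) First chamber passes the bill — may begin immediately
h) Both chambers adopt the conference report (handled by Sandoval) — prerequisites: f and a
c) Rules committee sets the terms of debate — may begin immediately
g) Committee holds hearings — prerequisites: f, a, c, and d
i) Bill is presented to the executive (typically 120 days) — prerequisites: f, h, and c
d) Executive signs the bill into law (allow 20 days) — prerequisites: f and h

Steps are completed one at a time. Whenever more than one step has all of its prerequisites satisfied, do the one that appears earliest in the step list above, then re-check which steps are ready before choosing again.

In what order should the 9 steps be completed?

f, a and c have no prerequisites; f is listed earlier, so f is first.
a and c are both available; a is listed earlier → a.
Now h and c have their prerequisites met. h is listed earlier, so h next.
c and d are both available; c is listed earlier → c.
i and d are both available; i is listed earlier → i.
d needed f and h, now all done → d.
b and g are both available; b is listed earlier → b.
Next only g has its prerequisites met → g.
e needed f, b, a, h, c, g and i, now all done → e.

f → a → h → c → i → d → b → g → e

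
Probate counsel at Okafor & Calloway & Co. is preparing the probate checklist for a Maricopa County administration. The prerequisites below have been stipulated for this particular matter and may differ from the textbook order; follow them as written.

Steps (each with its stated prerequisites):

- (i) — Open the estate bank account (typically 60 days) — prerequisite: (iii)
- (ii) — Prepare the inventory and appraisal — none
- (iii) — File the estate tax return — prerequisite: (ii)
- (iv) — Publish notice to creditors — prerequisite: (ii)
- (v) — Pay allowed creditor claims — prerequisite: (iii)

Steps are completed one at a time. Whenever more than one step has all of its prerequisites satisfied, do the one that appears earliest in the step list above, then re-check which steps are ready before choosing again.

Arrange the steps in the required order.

(ii) has no prerequisites → (ii) first.
(iii) and (iv) are both available; (iii) is listed earlier → (iii).
(i) and (v) now also ready, so the ready set is {(i), (iv), (v)}; (i) is listed earlier → (i).
Ready: (iv) and (v). (iv) is listed earlier → (iv).
Next only (v) has its prerequisites met → (v).

(ii) → (iii) → (i) → (iv) → (v)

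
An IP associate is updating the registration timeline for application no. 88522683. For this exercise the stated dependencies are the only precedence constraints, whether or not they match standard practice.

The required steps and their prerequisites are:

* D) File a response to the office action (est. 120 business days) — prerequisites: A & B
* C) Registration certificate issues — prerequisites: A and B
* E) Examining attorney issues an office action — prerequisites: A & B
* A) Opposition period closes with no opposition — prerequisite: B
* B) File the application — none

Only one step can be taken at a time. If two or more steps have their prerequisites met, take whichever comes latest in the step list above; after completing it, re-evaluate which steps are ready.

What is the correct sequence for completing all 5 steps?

B, A, E, C, D

B is the only step with nothing outstanding, so it goes first.
A is the only step now ready → A.
Now E, C and D have their prerequisites met. E is listed later, so E next.
C and D are both available; C is listed later → C.
D needed B and A, now all done → D.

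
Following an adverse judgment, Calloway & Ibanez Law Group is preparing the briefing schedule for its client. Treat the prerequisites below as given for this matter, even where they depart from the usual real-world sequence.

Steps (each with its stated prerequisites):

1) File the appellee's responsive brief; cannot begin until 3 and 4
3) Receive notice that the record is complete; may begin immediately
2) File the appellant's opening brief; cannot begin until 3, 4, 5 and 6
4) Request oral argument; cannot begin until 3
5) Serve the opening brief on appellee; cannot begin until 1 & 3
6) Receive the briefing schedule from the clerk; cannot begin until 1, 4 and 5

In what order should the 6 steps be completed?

3, 4, 1, 5, 6, 2

3 is the only step with nothing outstanding, so it goes first.
4 needed 3, now all done → 4.
1 is the only step now ready → 1.
5 is the only step now ready → 5.
6 is the only step now ready → 6.
2 needed 3, 4, 5 and 6, now all done → 2.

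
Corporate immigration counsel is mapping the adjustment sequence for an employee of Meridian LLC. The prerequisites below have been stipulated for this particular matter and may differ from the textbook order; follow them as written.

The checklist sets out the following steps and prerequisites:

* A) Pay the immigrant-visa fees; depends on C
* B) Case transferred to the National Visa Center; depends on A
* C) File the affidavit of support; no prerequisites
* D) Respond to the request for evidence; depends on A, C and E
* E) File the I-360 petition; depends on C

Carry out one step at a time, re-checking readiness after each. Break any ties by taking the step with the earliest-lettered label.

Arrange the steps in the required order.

C A B E D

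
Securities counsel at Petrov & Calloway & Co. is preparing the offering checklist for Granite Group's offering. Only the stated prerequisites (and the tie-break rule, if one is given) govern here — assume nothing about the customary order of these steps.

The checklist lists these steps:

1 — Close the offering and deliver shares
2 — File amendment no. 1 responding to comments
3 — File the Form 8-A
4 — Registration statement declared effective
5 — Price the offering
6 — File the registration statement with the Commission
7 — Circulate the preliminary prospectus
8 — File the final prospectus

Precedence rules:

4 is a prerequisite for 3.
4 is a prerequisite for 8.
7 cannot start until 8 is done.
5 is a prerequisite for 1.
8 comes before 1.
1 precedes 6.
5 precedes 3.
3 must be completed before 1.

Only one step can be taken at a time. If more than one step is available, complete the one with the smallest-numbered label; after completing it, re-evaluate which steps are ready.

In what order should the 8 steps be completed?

2, 4, 5, 3, 8, 1, 6, 7

2, 4 and 5 have no prerequisites; 2 has the earlier label, so 2 is first.
Ready: 4 and 5. 4 has the earlier label → 4.
8 now also ready, so the ready set is {5, 8}; 5 has the earlier label → 5.
Now 3 and 8 have their prerequisites met. 3 has the earlier label, so 3 next.
That leaves 8 as the only ready step → 8.
1 and 7 are both available; 1 has the earlier label → 1.
6 now also ready, so the ready set is {6, 7}; 6 has the earlier label → 6.
7 is the only step now ready → 7.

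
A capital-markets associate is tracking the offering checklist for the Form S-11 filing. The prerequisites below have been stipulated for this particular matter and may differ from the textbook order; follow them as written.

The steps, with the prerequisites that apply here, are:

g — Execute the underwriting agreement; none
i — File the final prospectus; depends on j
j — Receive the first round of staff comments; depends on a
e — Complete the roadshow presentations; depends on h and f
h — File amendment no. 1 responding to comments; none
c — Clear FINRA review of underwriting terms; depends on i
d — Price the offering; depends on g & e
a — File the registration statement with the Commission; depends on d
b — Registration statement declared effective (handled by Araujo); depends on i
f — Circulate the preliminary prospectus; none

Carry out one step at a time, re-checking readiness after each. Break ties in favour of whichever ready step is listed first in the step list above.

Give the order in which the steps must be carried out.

g → h → f → e → d → a → j → i → c → b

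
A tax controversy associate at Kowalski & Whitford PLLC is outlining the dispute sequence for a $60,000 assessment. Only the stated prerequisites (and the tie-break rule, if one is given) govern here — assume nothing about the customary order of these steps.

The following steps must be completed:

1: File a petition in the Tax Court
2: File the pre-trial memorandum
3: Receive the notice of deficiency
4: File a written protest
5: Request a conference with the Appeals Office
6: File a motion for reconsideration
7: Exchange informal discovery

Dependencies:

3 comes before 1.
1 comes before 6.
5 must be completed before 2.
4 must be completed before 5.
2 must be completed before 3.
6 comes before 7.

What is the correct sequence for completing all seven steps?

4, 5, 2, 3, 1, 6, 7

Only 4 has no prerequisites, so it is first.
Next only 5 has its prerequisites met → 5.
2 needed 5, now all done → 2.
That leaves 3 as the only ready step → 3.
Next only 1 has its prerequisites met → 1.
That leaves 6 as the only ready step → 6.
That leaves 7 as the only ready step → 7.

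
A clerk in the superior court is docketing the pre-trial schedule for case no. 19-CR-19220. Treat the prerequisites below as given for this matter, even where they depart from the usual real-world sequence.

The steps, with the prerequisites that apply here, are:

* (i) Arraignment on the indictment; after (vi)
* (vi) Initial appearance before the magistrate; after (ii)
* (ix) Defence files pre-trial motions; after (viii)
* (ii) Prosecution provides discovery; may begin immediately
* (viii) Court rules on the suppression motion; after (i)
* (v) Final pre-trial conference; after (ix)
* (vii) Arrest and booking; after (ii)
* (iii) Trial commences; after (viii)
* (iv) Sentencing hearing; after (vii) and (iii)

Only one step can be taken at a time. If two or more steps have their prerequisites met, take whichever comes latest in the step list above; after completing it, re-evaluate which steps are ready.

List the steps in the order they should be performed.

(ii), (vii), (vi), (i), (viii), (iii), (iv), (ix), (v)

(ii) is the only step with nothing outstanding, so it goes first.
Ready: (vii) and (vi). (vii) is listed later → (vii).
(vi) needed (ii), now all done → (vi).
(i) needed (vi), now all done → (i).
(viii) needed (i), now all done → (viii).
Now (iii) and (ix) have their prerequisites met. (iii) is listed later, so (iii) next.
Now (iv) and (ix) have their prerequisites met. (iv) is listed later, so (iv) next.
(ix) is the only step now ready → (ix).
Next only (v) has its prerequisites met → (v).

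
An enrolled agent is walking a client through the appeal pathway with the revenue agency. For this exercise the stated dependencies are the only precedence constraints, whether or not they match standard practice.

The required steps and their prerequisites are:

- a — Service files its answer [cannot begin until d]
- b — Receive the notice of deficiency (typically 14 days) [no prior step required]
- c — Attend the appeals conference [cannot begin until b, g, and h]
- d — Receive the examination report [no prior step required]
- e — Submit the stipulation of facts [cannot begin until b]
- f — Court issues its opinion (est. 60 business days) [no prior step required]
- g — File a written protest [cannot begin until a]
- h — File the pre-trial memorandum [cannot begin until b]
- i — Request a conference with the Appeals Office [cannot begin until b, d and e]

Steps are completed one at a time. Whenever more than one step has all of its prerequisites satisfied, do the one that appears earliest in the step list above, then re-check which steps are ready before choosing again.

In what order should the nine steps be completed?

b, d, a, e, f, g, h, c, i

b, d and f have no prerequisites; b is listed earlier, so b is first.
Ready: d, e, f and h. d is listed earlier → d.
a now also ready, so the ready set is {a, e, f, h}; a is listed earlier → a.
Now e, f, g and h have their prerequisites met. e is listed earlier, so e next.
Ready: f, g, h and i. f is listed earlier → f.
g, h and i are all available; g is listed earlier → g.
Now h and i have their prerequisites met. h is listed earlier, so h next.
c now also ready, so the ready set is {c, i}; c is listed earlier → c.
i needed b, d and e, now all done → i.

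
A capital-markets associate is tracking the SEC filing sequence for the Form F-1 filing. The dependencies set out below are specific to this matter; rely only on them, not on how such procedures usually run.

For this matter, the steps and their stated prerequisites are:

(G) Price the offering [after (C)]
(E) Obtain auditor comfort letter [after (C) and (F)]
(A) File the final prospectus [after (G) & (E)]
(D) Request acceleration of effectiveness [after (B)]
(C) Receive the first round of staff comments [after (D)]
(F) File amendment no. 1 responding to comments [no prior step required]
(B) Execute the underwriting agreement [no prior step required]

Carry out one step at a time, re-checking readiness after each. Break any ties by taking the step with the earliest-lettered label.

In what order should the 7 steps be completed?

(B), (D), (C), (F), (E), (G), (A)

Nothing is required for (B) and (F). (B) has the earlier label → (B) first.
Now (D) and (F) have their prerequisites met. (D) has the earlier label, so (D) next.
(C) now also ready, so the ready set is {(C), (F)}; (C) has the earlier label → (C).
(G) now also ready, so the ready set is {(F), (G)}; (F) has the earlier label → (F).
Now (E) and (G) have their prerequisites met. (E) has the earlier label, so (E) next.
(G) needed (C), now all done → (G).
That leaves (A) as the only ready step → (A).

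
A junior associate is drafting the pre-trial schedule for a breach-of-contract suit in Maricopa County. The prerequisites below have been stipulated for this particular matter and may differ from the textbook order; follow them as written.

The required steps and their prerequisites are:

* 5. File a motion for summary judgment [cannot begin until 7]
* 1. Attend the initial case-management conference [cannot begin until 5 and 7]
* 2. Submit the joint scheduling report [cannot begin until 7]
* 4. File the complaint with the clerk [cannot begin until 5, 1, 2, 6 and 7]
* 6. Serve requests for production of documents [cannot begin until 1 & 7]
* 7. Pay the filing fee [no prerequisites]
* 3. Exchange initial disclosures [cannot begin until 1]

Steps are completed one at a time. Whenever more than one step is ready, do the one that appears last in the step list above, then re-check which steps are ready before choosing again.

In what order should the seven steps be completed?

7 → 2 → 5 → 1 → 3 → 6 → 4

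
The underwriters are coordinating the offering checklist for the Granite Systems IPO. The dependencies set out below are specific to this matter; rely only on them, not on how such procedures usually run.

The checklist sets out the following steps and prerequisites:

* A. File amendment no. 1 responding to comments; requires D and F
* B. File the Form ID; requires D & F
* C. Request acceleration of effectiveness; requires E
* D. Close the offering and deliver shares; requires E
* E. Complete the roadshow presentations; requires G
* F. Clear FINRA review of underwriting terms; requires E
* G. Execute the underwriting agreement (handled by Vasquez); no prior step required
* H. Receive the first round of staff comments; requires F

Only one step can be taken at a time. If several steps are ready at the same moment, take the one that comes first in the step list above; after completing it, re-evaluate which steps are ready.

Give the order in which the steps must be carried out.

G, E, C, D, F, A, B, H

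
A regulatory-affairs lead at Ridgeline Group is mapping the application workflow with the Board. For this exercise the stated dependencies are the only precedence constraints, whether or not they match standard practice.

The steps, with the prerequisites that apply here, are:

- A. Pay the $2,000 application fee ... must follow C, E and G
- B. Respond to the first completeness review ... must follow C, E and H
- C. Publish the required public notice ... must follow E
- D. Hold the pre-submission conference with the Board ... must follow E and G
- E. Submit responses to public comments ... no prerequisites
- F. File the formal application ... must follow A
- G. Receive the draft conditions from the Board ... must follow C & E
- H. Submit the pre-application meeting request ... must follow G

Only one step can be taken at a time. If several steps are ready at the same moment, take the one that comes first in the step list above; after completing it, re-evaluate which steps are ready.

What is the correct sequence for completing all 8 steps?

E has no prerequisites → E first.
C needed E, now all done → C.
G needed C and E, now all done → G.
A, D and H are all available; A is listed earlier → A.
Ready: D, F and H. D is listed earlier → D.
Ready: F and H. F is listed earlier → F.
H needed G, now all done → H.
B is the only step now ready → B.

E → C → G → A → D → F → H → B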